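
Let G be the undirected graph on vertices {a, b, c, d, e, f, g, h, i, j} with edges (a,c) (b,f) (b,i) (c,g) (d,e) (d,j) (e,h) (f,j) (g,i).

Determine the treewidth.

A width-1 tree decomposition is:
Bags: B1 = {e, h}  B2 = {d, e}  B3 = {d, j}  B4 = {f, j}  B5 = {b, f}  B6 = {b, i}  B7 = {g, i}  B8 = {c, g}  B9 = {a, c}
Tree: B1–B2, B2–B3, B3–B4, B4–B5, B5–B6, B6–B7, B7–B8, B8–B9
The largest bag has 2 vertices, giving width 1; this decomposition certifies tw(G) ≤ 1. G has an edge, so its treewidth is at least 1. Combining the bounds, tw(G) = 1.

1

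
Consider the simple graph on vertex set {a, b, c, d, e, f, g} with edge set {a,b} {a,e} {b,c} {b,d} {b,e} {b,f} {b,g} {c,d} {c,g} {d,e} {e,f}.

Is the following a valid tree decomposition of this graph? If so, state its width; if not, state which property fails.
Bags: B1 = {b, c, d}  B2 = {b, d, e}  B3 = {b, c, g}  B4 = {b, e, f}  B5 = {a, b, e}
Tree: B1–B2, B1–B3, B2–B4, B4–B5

Checking the three conditions: (i) the bags cover all of {a, b, c, d, e, f, g}; (ii) for each edge, some bag contains both endpoints; (iii) the bags containing any fixed vertex form a subtree. All hold, so the decomposition is valid with width 3 − 1 = 2.

Yes; width 2.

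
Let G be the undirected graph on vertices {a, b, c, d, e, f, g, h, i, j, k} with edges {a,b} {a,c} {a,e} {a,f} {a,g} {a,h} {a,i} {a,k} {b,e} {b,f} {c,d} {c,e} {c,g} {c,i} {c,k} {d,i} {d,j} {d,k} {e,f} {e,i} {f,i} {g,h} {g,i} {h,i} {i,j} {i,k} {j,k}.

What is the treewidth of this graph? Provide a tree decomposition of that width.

Each bag holds 4 vertices, so the decomposition has width 3, which upper-bounds the treewidth. On the other hand G contains the 4-clique {a, b, e, f}. A clique must lie in a single bag of any decomposition, so no decomposition can have width below 3. The upper and lower bounds meet at 3, so that is the treewidth.

Treewidth 3.
One such decomposition:
Bags: B1 = {a, c, e, i}  B2 = {a, c, g, i}  B3 = {a, e, f, i}  B4 = {a, g, h, i}  B5 = {a, c, i, k}  B6 = {c, d, i, k}  B7 = {a, b, e, f}  B8 = {d, i, j, k}
Tree: B1–B2, B1–B3, B2–B4, B1–B5, B5–B6, B3–B7, B6–B8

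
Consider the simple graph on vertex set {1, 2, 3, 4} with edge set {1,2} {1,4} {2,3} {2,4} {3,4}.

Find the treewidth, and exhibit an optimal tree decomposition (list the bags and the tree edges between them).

The largest bag has 3 vertices, giving width 2; this decomposition certifies tw(G) ≤ 2. For the lower bound, the 3 vertices {1, 2, 4} are pairwise adjacent, and any tree decomposition puts a clique entirely inside one bag — forcing width ≥ 2. Combining the bounds, tw(G) = 2.

Treewidth 2.
One optimal decomposition is:
Bags: B1 = {1, 2, 4}  B2 = {2, 3, 4}
Tree: B1–B2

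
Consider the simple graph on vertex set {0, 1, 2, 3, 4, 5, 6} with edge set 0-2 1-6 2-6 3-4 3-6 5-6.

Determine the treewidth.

1

A width-1 tree decomposition is:
Bags: B1 = {1, 6}  B2 = {3, 6}  B3 = {2, 6}  B4 = {5, 6}  B5 = {3, 4}  B6 = {0, 2}
Tree: B1–B2, B2–B3, B1–B4, B2–B5, B3–B6
Every bag has size at most 2, so the width is 2 − 1 = 1 and tw(G) ≤ 1. Since G has at least one edge (e.g. 1–6), it is not an edgeless graph, so tw(G) ≥ 1. Hence tw(G) = 1 exactly.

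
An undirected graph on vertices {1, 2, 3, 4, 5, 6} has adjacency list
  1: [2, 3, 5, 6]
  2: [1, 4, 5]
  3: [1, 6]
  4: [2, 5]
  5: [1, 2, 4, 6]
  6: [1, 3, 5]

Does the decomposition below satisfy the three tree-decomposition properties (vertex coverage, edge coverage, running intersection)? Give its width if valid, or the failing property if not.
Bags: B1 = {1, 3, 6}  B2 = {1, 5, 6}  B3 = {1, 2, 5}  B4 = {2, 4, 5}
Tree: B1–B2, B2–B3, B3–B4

Vertex coverage: the bags together contain {1, 2, 3, 4, 5, 6}, the full vertex set. Edge coverage: each edge of G has both endpoints in at least one bag. Running intersection: for every vertex, the bags containing it form a connected subtree. All three properties hold, so this is a valid tree decomposition of width max|bag| − 1 = 2, and hence tw(G) ≤ 2.

Yes; width 2.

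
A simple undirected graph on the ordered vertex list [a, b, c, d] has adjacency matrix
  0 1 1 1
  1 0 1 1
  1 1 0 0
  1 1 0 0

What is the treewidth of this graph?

2

A width-2 tree decomposition is:
Bags: B1 = {a, b, c}  B2 = {a, b, d}
Tree: B1–B2
Each bag holds 3 vertices, so the decomposition has width 2, which upper-bounds the treewidth. On the other hand G contains the 3-clique {a, b, d}. A clique must lie in a single bag of any decomposition, so no decomposition can have width below 2. Hence tw(G) = 2 exactly.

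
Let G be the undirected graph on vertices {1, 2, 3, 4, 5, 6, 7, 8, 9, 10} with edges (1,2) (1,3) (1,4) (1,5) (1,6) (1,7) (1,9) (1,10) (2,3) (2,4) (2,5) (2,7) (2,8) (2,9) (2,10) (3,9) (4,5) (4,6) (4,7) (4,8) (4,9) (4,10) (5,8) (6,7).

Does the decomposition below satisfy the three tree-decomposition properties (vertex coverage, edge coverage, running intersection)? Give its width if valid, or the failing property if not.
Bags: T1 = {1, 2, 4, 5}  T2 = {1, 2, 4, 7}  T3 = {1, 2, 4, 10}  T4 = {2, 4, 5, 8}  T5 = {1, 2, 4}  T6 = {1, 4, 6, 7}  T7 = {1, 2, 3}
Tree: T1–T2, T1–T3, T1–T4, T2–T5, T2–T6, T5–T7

No — vertex 9 appears in no bag.

A tree decomposition must satisfy three properties: every vertex lies in some bag; for every edge, both endpoints lie together in some bag; and for every vertex, the bags containing it form a connected subtree. Here vertex 9 appears in no bag, so the decomposition is invalid.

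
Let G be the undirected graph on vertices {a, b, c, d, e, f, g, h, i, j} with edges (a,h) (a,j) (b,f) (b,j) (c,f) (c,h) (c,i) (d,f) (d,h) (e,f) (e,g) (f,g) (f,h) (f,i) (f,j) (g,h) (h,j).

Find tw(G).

2

A width-2 tree decomposition is:
Bags: B1 = {f, h, j}  B2 = {a, h, j}  B3 = {c, f, h}  B4 = {f, g, h}  B5 = {b, f, j}  B6 = {d, f, h}  B7 = {c, f, i}  B8 = {e, f, g}
Tree: B1–B2, B1–B3, B3–B4, B1–B5, B3–B6, B3–B7, B4–B8
The largest bag has 3 vertices, giving width 2; this decomposition certifies tw(G) ≤ 2. Conversely, {a, h, j} is a clique of size 3, and the vertices of any clique must share a bag in every tree decomposition; so some bag has ≥ 3 vertices and tw(G) ≥ 2. The upper and lower bounds meet at 2, so that is the treewidth.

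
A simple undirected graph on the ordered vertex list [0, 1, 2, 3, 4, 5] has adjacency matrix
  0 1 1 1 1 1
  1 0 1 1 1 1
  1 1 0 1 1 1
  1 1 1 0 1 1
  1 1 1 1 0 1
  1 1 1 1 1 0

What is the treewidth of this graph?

A width-5 tree decomposition is:
Bags: B1 = {0, 1, 2, 3, 4, 5}
Tree: (single bag)
A single bag containing all 6 vertices is trivially a valid decomposition of width 5. Conversely, {0, 1, 2, 3, 4, 5} is a clique of size 6, and the vertices of any clique must share a bag in every tree decomposition; so some bag has ≥ 6 vertices and tw(G) ≥ 5. Hence tw(G) = 5 exactly.

5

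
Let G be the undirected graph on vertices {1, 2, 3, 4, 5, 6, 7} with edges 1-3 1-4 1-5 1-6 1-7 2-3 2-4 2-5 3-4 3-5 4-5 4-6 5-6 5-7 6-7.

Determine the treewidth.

A width-3 tree decomposition is:
Bags: B1 = {1, 3, 4, 5}  B2 = {1, 4, 5, 6}  B3 = {2, 3, 4, 5}  B4 = {1, 5, 6, 7}
Tree: B1–B2, B1–B3, B2–B4
Each bag holds 4 vertices, so the decomposition has width 3, which upper-bounds the treewidth. Conversely, {1, 3, 4, 5} is a clique of size 4, and the vertices of any clique must share a bag in every tree decomposition; so some bag has ≥ 4 vertices and tw(G) ≥ 3. Hence tw(G) = 3 exactly.

3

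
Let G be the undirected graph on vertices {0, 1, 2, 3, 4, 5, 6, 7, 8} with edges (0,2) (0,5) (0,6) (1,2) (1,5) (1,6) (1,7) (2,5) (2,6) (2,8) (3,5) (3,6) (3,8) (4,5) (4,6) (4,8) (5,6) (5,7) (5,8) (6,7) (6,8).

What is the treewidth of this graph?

A width-3 tree decomposition is:
Bags: B1 = {1, 2, 5, 6}  B2 = {2, 5, 6, 8}  B3 = {4, 5, 6, 8}  B4 = {3, 5, 6, 8}  B5 = {0, 2, 5, 6}  B6 = {1, 5, 6, 7}
Tree: B1–B2, B2–B3, B2–B4, B1–B5, B1–B6
Every bag has size at most 4, so the width is 4 − 1 = 3 and tw(G) ≤ 3. Conversely, {0, 2, 5, 6} is a clique of size 4, and the vertices of any clique must share a bag in every tree decomposition; so some bag has ≥ 4 vertices and tw(G) ≥ 3. Therefore the treewidth is 3.

3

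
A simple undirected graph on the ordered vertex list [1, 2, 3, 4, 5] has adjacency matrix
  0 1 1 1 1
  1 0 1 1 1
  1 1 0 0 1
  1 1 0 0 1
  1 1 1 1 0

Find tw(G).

3

A width-3 tree decomposition is:
Bags: B1 = {1, 2, 3, 5}  B2 = {1, 2, 4, 5}
Tree: B1–B2
The largest bag has 4 vertices, giving width 3; this decomposition certifies tw(G) ≤ 3. Conversely, {1, 2, 3, 5} is a clique of size 4, and the vertices of any clique must share a bag in every tree decomposition; so some bag has ≥ 4 vertices and tw(G) ≥ 3. The upper and lower bounds meet at 3, so that is the treewidth.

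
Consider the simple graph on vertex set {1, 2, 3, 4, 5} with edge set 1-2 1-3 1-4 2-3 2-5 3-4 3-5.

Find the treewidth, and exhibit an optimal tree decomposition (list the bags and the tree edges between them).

The largest bag has 3 vertices, giving width 2; this decomposition certifies tw(G) ≤ 2. Conversely, {1, 2, 3} is a clique of size 3, and the vertices of any clique must share a bag in every tree decomposition; so some bag has ≥ 3 vertices and tw(G) ≥ 2. Hence tw(G) = 2 exactly.

Treewidth 2.
One such decomposition:
Bags: B1 = {1, 2, 3}  B2 = {2, 3, 5}  B3 = {1, 3, 4}
Tree: B1–B2, B1–B3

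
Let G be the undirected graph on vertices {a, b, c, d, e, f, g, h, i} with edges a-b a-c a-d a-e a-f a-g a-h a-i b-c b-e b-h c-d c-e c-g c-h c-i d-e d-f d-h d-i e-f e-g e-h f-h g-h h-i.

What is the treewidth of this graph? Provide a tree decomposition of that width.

Each bag holds 5 vertices, so the decomposition has width 4, which upper-bounds the treewidth. On the other hand G contains the 5-clique {a, c, d, e, h}. A clique must lie in a single bag of any decomposition, so no decomposition can have width below 4. The upper and lower bounds meet at 4, so that is the treewidth.

Treewidth 4.
One optimal decomposition is:
Bags: B1 = {a, c, d, e, h}  B2 = {a, d, e, f, h}  B3 = {a, c, d, h, i}  B4 = {a, b, c, e, h}  B5 = {a, c, e, g, h}
Tree: B1–B2, B1–B3, B1–B4, B4–B5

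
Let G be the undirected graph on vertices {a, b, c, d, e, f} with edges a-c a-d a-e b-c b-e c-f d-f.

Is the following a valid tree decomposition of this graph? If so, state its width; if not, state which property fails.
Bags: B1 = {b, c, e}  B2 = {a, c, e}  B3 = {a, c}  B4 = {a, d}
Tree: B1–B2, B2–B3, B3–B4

A tree decomposition must satisfy three properties: every vertex lies in some bag; for every edge, both endpoints lie together in some bag; and for every vertex, the bags containing it form a connected subtree. Here vertex f appears in no bag, so the decomposition is invalid.

No — vertex f appears in no bag.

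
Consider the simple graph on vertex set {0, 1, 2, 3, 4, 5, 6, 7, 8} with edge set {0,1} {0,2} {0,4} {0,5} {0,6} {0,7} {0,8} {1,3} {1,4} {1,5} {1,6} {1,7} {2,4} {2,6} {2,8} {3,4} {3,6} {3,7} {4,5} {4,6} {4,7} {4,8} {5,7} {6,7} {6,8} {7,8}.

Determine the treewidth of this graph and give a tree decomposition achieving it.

The largest bag has 5 vertices, giving width 4; this decomposition certifies tw(G) ≤ 4. Conversely, {0, 1, 4, 5, 7} is a clique of size 5, and the vertices of any clique must share a bag in every tree decomposition; so some bag has ≥ 5 vertices and tw(G) ≥ 4. Combining the bounds, tw(G) = 4.

Treewidth 4.
One such decomposition:
Bags: B1 = {0, 2, 4, 6, 8}  B2 = {0, 4, 6, 7, 8}  B3 = {0, 1, 4, 6, 7}  B4 = {1, 3, 4, 6, 7}  B5 = {0, 1, 4, 5, 7}
Tree: B1–B2, B2–B3, B3–B4, B3–B5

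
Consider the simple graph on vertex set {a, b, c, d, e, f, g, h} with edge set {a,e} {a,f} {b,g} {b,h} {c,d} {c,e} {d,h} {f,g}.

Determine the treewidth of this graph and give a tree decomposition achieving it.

The largest bag has 3 vertices, giving width 2; this decomposition certifies tw(G) ≤ 2. The edges b–h–d–c–e–a–f–g–b form a cycle, so G is not a tree and its treewidth is at least 2. The upper and lower bounds meet at 2, so that is the treewidth.

Treewidth 2.
Bags: B1 = {b, d, h}  B2 = {b, c, d}  B3 = {b, c, e}  B4 = {a, b, e}  B5 = {a, b, f}  B6 = {b, f, g}
Tree: B1–B2, B2–B3, B3–B4, B4–B5, B5–B6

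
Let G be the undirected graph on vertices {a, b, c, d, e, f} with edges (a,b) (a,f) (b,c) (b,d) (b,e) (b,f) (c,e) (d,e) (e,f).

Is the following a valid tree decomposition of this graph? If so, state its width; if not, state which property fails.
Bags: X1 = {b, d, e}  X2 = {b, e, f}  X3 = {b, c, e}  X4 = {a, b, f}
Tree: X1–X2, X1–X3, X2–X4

Checking the three conditions: (i) the bags cover all of {a, b, c, d, e, f}; (ii) for each edge, some bag contains both endpoints; (iii) the bags containing any fixed vertex form a subtree. All hold, so the decomposition is valid with width 3 − 1 = 2.

Yes; width 2.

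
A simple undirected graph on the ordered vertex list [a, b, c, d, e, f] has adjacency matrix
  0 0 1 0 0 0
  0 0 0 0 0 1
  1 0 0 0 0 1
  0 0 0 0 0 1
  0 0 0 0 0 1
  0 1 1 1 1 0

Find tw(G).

1

A width-1 tree decomposition is:
Bags: B1 = {e, f}  B2 = {d, f}  B3 = {c, f}  B4 = {b, f}  B5 = {a, c}
Tree: B1–B2, B1–B3, B1–B4, B3–B5
Every bag has size at most 2, so the width is 2 − 1 = 1 and tw(G) ≤ 1. Any graph with an edge has treewidth ≥ 1, and G has the edge e–f. Hence tw(G) = 1 exactly.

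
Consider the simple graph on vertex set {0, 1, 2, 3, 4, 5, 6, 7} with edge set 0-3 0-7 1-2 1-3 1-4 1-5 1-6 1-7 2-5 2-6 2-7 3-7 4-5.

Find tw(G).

2

A width-2 tree decomposition is:
Bags: B1 = {1, 2, 7}  B2 = {1, 3, 7}  B3 = {1, 2, 5}  B4 = {0, 3, 7}  B5 = {1, 2, 6}  B6 = {1, 4, 5}
Tree: B1–B2, B1–B3, B2–B4, B3–B5, B3–B6
Each bag holds 3 vertices, so the decomposition has width 2, which upper-bounds the treewidth. On the other hand G contains the 3-clique {0, 3, 7}. A clique must lie in a single bag of any decomposition, so no decomposition can have width below 2. Combining the bounds, tw(G) = 2.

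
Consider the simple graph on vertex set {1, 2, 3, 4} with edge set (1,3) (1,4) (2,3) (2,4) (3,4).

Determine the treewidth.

A width-2 tree decomposition is:
Bags: B1 = {2, 3, 4}  B2 = {1, 3, 4}
Tree: B1–B2
The largest bag has 3 vertices, giving width 2; this decomposition certifies tw(G) ≤ 2. On the other hand G contains the 3-clique {1, 3, 4}. A clique must lie in a single bag of any decomposition, so no decomposition can have width below 2. Hence tw(G) = 2 exactly.

2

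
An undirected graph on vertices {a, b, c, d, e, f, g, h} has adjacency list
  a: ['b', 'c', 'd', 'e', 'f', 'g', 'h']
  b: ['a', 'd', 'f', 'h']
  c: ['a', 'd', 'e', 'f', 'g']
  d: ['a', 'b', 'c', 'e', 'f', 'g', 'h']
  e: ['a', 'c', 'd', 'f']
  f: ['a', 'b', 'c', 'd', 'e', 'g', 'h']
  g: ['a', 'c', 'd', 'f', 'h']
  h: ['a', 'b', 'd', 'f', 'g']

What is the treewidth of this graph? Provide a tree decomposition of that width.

The largest bag has 5 vertices, giving width 4; this decomposition certifies tw(G) ≤ 4. On the other hand G contains the 5-clique {a, d, f, g, h}. A clique must lie in a single bag of any decomposition, so no decomposition can have width below 4. The upper and lower bounds meet at 4, so that is the treewidth.

Treewidth 4.
One optimal decomposition is:
Bags: B1 = {a, d, f, g, h}  B2 = {a, b, d, f, h}  B3 = {a, c, d, f, g}  B4 = {a, c, d, e, f}
Tree: B1–B2, B1–B3, B3–B4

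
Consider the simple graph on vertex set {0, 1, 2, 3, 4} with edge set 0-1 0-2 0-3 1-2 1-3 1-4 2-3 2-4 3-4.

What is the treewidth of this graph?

3

A width-3 tree decomposition is:
Bags: B1 = {1, 2, 3, 4}  B2 = {0, 1, 2, 3}
Tree: B1–B2
Each bag holds 4 vertices, so the decomposition has width 3, which upper-bounds the treewidth. For the lower bound, the 4 vertices {0, 1, 2, 3} are pairwise adjacent, and any tree decomposition puts a clique entirely inside one bag — forcing width ≥ 3. Hence tw(G) = 3 exactly.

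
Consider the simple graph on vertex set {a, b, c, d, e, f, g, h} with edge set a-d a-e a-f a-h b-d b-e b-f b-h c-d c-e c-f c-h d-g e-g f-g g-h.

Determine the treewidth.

4

A width-4 tree decomposition is:
Bags: B1 = {c, d, e, f, h}  B2 = {b, d, e, f, h}  B3 = {a, d, e, f, h}  B4 = {d, e, f, g, h}
Tree: B1–B2, B2–B3, B3–B4
The largest bag has 5 vertices, giving width 4; this decomposition certifies tw(G) ≤ 4. For the lower bound: the 5 vertex sets {c,h}, {b,f}, {a,e}, {d}, {g} are disjoint, each induces a connected subgraph, and every pair is joined by at least one edge of G. Contracting each set to a single vertex therefore yields K_{5} as a minor, and since treewidth is minor-monotone, tw(G) ≥ tw(K_{5}) = 4. The upper and lower bounds meet at 4, so that is the treewidth.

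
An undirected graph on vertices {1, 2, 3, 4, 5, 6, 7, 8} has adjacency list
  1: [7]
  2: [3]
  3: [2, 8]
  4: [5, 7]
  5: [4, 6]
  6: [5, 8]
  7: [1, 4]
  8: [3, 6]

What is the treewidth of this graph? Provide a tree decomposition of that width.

The largest bag has 2 vertices, giving width 1; this decomposition certifies tw(G) ≤ 1. Since G has at least one edge (e.g. 2–3), it is not an edgeless graph, so tw(G) ≥ 1. Combining the bounds, tw(G) = 1.

Treewidth 1.
One such decomposition:
Bags: B1 = {2, 3}  B2 = {3, 8}  B3 = {6, 8}  B4 = {5, 6}  B5 = {4, 5}  B6 = {4, 7}  B7 = {1, 7}
Tree: B1–B2, B2–B3, B3–B4, B4–B5, B5–B6, B6–B7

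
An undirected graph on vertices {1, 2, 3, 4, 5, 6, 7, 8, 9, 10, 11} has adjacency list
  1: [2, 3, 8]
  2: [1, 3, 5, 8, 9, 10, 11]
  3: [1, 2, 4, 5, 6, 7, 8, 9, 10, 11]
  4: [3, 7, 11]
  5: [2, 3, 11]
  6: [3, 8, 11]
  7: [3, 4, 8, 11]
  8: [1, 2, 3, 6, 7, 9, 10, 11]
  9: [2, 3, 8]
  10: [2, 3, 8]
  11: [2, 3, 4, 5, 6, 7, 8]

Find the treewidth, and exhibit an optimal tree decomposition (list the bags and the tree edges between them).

The largest bag has 4 vertices, giving width 3; this decomposition certifies tw(G) ≤ 3. On the other hand G contains the 4-clique {1, 2, 3, 8}. A clique must lie in a single bag of any decomposition, so no decomposition can have width below 3. Therefore the treewidth is 3.

Treewidth 3.
One optimal decomposition is:
Bags: B1 = {2, 3, 8, 10}  B2 = {2, 3, 8, 9}  B3 = {1, 2, 3, 8}  B4 = {2, 3, 8, 11}  B5 = {3, 7, 8, 11}  B6 = {3, 6, 8, 11}  B7 = {2, 3, 5, 11}  B8 = {3, 4, 7, 11}
Tree: B1–B2, B2–B3, B1–B4, B4–B5, B4–B6, B4–B7, B5–B8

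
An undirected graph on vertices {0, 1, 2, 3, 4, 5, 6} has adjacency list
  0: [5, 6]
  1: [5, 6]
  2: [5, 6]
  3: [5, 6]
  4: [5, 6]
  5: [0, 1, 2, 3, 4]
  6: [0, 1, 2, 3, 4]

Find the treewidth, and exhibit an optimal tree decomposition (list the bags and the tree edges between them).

Treewidth 2.
One optimal decomposition is:
Bags: B1 = {4, 5, 6}  B2 = {3, 5, 6}  B3 = {1, 5, 6}  B4 = {2, 5, 6}  B5 = {0, 5, 6}
Tree: B1–B2, B2–B3, B3–B4, B4–B5

Each bag holds 3 vertices, so the decomposition has width 2, which upper-bounds the treewidth. The edges 6–4–5–3–6 form a cycle, so G is not a tree and its treewidth is at least 2. Hence tw(G) = 2 exactly.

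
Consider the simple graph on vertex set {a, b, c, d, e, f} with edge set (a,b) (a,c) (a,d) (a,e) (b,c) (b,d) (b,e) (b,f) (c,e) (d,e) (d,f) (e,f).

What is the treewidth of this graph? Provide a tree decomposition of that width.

Treewidth 3.
One optimal decomposition is:
Bags: B1 = {a, b, d, e}  B2 = {b, d, e, f}  B3 = {a, b, c, e}
Tree: B1–B2, B1–B3

The largest bag has 4 vertices, giving width 3; this decomposition certifies tw(G) ≤ 3. On the other hand G contains the 4-clique {b, d, e, f}. A clique must lie in a single bag of any decomposition, so no decomposition can have width below 3. Combining the bounds, tw(G) = 3.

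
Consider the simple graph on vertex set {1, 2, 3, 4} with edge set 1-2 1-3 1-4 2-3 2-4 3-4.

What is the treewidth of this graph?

3

A width-3 tree decomposition is:
Bags: B1 = {1, 2, 3, 4}
Tree: (single bag)
With just one bag of size 4, the width is 4 − 1 = 3, so tw(G) ≤ 3. Conversely, {1, 2, 3, 4} is a clique of size 4, and the vertices of any clique must share a bag in every tree decomposition; so some bag has ≥ 4 vertices and tw(G) ≥ 3. The upper and lower bounds meet at 3, so that is the treewidth.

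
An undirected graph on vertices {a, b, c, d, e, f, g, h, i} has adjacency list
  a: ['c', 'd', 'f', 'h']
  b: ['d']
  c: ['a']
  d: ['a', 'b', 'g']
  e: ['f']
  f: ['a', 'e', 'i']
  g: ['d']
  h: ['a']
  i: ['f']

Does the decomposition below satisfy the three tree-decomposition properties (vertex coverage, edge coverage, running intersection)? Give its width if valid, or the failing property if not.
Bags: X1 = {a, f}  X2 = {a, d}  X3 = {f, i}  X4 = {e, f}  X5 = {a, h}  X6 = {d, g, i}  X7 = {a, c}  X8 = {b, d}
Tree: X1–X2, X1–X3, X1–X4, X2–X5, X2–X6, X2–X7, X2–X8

No — bags containing vertex i are not connected in the tree.

A tree decomposition must satisfy three properties: every vertex lies in some bag; for every edge, both endpoints lie together in some bag; and for every vertex, the bags containing it form a connected subtree. Here bags containing vertex i are not connected in the tree, so the decomposition is invalid.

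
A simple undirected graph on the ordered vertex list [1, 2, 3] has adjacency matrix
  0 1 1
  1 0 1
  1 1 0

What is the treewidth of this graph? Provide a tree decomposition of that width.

With just one bag of size 3, the width is 3 − 1 = 2, so tw(G) ≤ 2. On the other hand G contains the 3-clique {1, 2, 3}. A clique must lie in a single bag of any decomposition, so no decomposition can have width below 2. Combining the bounds, tw(G) = 2.

Treewidth 2.
One optimal decomposition is:
Bags: B1 = {1, 2, 3}
Tree: (single bag)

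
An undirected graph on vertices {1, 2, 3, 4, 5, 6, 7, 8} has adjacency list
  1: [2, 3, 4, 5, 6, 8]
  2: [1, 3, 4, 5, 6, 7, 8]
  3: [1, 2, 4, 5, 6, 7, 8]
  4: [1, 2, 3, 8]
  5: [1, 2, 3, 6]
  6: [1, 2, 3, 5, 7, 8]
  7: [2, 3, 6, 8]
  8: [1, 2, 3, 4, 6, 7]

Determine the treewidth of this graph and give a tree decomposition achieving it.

Every bag has size at most 5, so the width is 5 − 1 = 4 and tw(G) ≤ 4. Conversely, {1, 2, 3, 4, 8} is a clique of size 5, and the vertices of any clique must share a bag in every tree decomposition; so some bag has ≥ 5 vertices and tw(G) ≥ 4. Hence tw(G) = 4 exactly.

Treewidth 4.
Bags: B1 = {1, 2, 3, 6, 8}  B2 = {1, 2, 3, 5, 6}  B3 = {1, 2, 3, 4, 8}  B4 = {2, 3, 6, 7, 8}
Tree: B1–B2, B1–B3, B1–B4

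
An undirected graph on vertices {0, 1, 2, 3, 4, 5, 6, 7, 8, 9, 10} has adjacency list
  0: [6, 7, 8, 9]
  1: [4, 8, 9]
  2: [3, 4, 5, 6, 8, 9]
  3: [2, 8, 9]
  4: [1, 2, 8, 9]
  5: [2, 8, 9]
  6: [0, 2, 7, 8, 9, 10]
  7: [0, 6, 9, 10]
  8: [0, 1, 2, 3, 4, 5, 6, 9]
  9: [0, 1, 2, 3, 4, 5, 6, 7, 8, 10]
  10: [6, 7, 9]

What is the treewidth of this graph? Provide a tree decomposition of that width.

Treewidth 3.
Bags: B1 = {2, 4, 8, 9}  B2 = {2, 5, 8, 9}  B3 = {1, 4, 8, 9}  B4 = {2, 6, 8, 9}  B5 = {0, 6, 8, 9}  B6 = {2, 3, 8, 9}  B7 = {0, 6, 7, 9}  B8 = {6, 7, 9, 10}
Tree: B1–B2, B1–B3, B2–B4, B4–B5, B2–B6, B5–B7, B7–B8

The largest bag has 4 vertices, giving width 3; this decomposition certifies tw(G) ≤ 3. On the other hand G contains the 4-clique {0, 6, 8, 9}. A clique must lie in a single bag of any decomposition, so no decomposition can have width below 3. Therefore the treewidth is 3.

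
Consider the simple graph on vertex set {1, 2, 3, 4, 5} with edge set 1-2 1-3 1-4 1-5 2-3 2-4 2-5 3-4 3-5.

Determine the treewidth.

3

A width-3 tree decomposition is:
Bags: B1 = {1, 2, 3, 5}  B2 = {1, 2, 3, 4}
Tree: B1–B2
Every bag has size at most 4, so the width is 4 − 1 = 3 and tw(G) ≤ 3. Conversely, {1, 2, 3, 4} is a clique of size 4, and the vertices of any clique must share a bag in every tree decomposition; so some bag has ≥ 4 vertices and tw(G) ≥ 3. The upper and lower bounds meet at 3, so that is the treewidth.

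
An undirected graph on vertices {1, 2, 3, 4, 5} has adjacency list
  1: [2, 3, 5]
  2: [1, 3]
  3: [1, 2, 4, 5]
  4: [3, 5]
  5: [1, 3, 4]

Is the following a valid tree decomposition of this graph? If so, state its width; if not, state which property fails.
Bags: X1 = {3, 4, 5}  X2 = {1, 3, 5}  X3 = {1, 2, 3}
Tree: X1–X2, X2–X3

Every vertex of G appears in some bag (union = {1, 2, 3, 4, 5}); every edge is covered by a bag; and for each vertex v the set of bags containing v is connected in the bag tree. The decomposition is therefore valid. The largest bag has 3 vertices, so the width is 2.

Yes; width 2.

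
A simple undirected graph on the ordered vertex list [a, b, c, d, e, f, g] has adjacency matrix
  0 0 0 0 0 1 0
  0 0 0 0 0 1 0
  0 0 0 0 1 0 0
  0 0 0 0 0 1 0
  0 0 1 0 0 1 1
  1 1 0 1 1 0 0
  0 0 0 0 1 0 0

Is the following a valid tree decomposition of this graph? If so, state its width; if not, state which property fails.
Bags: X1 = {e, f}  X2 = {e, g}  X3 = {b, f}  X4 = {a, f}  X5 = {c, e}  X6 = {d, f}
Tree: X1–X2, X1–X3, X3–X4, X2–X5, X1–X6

Yes; width 1.

Every vertex of G appears in some bag (union = {a, b, c, d, e, f, g}); every edge is covered by a bag; and for each vertex v the set of bags containing v is connected in the bag tree. The decomposition is therefore valid. The largest bag has 2 vertices, so the width is 1.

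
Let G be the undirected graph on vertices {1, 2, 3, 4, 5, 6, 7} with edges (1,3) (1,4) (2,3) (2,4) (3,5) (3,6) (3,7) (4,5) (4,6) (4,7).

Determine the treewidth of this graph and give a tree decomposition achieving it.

Treewidth 2.
One optimal decomposition is:
Bags: B1 = {1, 3, 4}  B2 = {3, 4, 5}  B3 = {3, 4, 6}  B4 = {3, 4, 7}  B5 = {2, 3, 4}
Tree: B1–B2, B2–B3, B3–B4, B4–B5

The largest bag has 3 vertices, giving width 2; this decomposition certifies tw(G) ≤ 2. Since 3–1–4–5–3 is a cycle in G, G is not acyclic. Forests are exactly the graphs of treewidth ≤ 1, so tw(G) ≥ 2. The upper and lower bounds meet at 2, so that is the treewidth.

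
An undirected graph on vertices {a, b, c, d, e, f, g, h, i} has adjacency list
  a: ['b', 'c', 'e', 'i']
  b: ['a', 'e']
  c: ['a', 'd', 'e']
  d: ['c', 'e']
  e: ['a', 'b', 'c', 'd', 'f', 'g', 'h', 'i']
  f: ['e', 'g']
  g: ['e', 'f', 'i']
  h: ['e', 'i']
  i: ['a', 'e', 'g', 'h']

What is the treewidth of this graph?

A width-2 tree decomposition is:
Bags: B1 = {a, e, i}  B2 = {e, g, i}  B3 = {a, c, e}  B4 = {e, h, i}  B5 = {a, b, e}  B6 = {c, d, e}  B7 = {e, f, g}
Tree: B1–B2, B1–B3, B2–B4, B3–B5, B3–B6, B2–B7
Every bag has size at most 3, so the width is 3 − 1 = 2 and tw(G) ≤ 2. For the lower bound, the 3 vertices {c, d, e} are pairwise adjacent, and any tree decomposition puts a clique entirely inside one bag — forcing width ≥ 2. Hence tw(G) = 2 exactly.

2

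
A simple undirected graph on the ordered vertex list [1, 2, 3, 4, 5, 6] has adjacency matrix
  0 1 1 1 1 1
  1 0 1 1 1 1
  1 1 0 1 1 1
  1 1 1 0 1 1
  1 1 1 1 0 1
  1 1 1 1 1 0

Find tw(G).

A width-5 tree decomposition is:
Bags: B1 = {1, 2, 3, 4, 5, 6}
Tree: (single bag)
With just one bag of size 6, the width is 6 − 1 = 5, so tw(G) ≤ 5. On the other hand G contains the 6-clique {1, 2, 3, 4, 5, 6}. A clique must lie in a single bag of any decomposition, so no decomposition can have width below 5. Therefore the treewidth is 5.

5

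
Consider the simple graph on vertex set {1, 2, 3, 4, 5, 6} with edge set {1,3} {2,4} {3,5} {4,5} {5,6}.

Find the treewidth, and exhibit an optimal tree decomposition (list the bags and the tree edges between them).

Every bag has size at most 2, so the width is 2 − 1 = 1 and tw(G) ≤ 1. Since G has at least one edge (e.g. 5–4), it is not an edgeless graph, so tw(G) ≥ 1. Hence tw(G) = 1 exactly.

Treewidth 1.
Bags: B1 = {4, 5}  B2 = {3, 5}  B3 = {1, 3}  B4 = {5, 6}  B5 = {2, 4}
Tree: B1–B2, B2–B3, B1–B4, B1–B5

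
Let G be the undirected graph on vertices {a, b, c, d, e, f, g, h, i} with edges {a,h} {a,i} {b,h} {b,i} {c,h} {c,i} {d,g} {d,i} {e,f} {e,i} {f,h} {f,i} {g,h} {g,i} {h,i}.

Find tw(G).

A width-2 tree decomposition is:
Bags: B1 = {f, h, i}  B2 = {b, h, i}  B3 = {c, h, i}  B4 = {a, h, i}  B5 = {e, f, i}  B6 = {g, h, i}  B7 = {d, g, i}
Tree: B1–B2, B2–B3, B2–B4, B1–B5, B4–B6, B6–B7
The largest bag has 3 vertices, giving width 2; this decomposition certifies tw(G) ≤ 2. For the lower bound, the 3 vertices {d, g, i} are pairwise adjacent, and any tree decomposition puts a clique entirely inside one bag — forcing width ≥ 2. Combining the bounds, tw(G) = 2.

2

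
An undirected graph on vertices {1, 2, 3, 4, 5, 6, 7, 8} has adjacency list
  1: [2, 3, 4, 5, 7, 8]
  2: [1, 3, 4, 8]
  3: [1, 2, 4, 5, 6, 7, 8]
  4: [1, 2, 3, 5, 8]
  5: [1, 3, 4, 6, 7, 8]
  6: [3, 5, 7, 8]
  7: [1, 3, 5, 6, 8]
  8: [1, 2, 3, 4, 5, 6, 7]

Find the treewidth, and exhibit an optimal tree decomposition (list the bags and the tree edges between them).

Treewidth 4.
One optimal decomposition is:
Bags: B1 = {3, 5, 6, 7, 8}  B2 = {1, 3, 5, 7, 8}  B3 = {1, 3, 4, 5, 8}  B4 = {1, 2, 3, 4, 8}
Tree: B1–B2, B2–B3, B3–B4

The largest bag has 5 vertices, giving width 4; this decomposition certifies tw(G) ≤ 4. For the lower bound, the 5 vertices {1, 2, 3, 4, 8} are pairwise adjacent, and any tree decomposition puts a clique entirely inside one bag — forcing width ≥ 4. Therefore the treewidth is 4.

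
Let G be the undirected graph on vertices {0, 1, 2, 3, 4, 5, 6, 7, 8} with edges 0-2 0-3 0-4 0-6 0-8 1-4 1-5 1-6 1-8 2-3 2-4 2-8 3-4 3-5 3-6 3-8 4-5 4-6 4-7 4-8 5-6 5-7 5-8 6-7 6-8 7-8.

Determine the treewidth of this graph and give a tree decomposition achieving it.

Every bag has size at most 5, so the width is 5 − 1 = 4 and tw(G) ≤ 4. Conversely, {0, 2, 3, 4, 8} is a clique of size 5, and the vertices of any clique must share a bag in every tree decomposition; so some bag has ≥ 5 vertices and tw(G) ≥ 4. Therefore the treewidth is 4.

Treewidth 4.
One such decomposition:
Bags: B1 = {1, 4, 5, 6, 8}  B2 = {4, 5, 6, 7, 8}  B3 = {3, 4, 5, 6, 8}  B4 = {0, 3, 4, 6, 8}  B5 = {0, 2, 3, 4, 8}
Tree: B1–B2, B2–B3, B3–B4, B4–B5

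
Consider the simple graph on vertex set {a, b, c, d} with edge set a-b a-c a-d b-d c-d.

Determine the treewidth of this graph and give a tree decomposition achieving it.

Treewidth 2.
Bags: B1 = {a, b, d}  B2 = {a, c, d}
Tree: B1–B2

Each bag holds 3 vertices, so the decomposition has width 2, which upper-bounds the treewidth. On the other hand G contains the 3-clique {a, c, d}. A clique must lie in a single bag of any decomposition, so no decomposition can have width below 2. The upper and lower bounds meet at 2, so that is the treewidth.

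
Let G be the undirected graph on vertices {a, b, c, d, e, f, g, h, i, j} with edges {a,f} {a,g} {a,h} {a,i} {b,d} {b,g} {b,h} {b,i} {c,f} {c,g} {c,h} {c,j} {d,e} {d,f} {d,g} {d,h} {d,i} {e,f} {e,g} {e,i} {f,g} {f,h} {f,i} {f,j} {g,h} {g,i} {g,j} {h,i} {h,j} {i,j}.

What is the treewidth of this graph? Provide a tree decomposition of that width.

Each bag holds 5 vertices, so the decomposition has width 4, which upper-bounds the treewidth. On the other hand G contains the 5-clique {d, e, f, g, i}. A clique must lie in a single bag of any decomposition, so no decomposition can have width below 4. The upper and lower bounds meet at 4, so that is the treewidth.

Treewidth 4.
One such decomposition:
Bags: B1 = {f, g, h, i, j}  B2 = {a, f, g, h, i}  B3 = {d, f, g, h, i}  B4 = {d, e, f, g, i}  B5 = {c, f, g, h, j}  B6 = {b, d, g, h, i}
Tree: B1–B2, B1–B3, B3–B4, B1–B5, B3–B6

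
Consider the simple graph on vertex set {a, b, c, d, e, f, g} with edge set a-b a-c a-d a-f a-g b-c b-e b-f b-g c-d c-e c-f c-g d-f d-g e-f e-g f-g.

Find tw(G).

4

A width-4 tree decomposition is:
Bags: B1 = {a, b, c, f, g}  B2 = {a, c, d, f, g}  B3 = {b, c, e, f, g}
Tree: B1–B2, B1–B3
The largest bag has 5 vertices, giving width 4; this decomposition certifies tw(G) ≤ 4. Conversely, {b, c, e, f, g} is a clique of size 5, and the vertices of any clique must share a bag in every tree decomposition; so some bag has ≥ 5 vertices and tw(G) ≥ 4. Therefore the treewidth is 4.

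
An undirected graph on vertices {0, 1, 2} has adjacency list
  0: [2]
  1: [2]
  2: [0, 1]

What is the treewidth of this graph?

A width-1 tree decomposition is:
Bags: B1 = {1, 2}  B2 = {0, 2}
Tree: B1–B2
The largest bag has 2 vertices, giving width 1; this decomposition certifies tw(G) ≤ 1. Since G has at least one edge (e.g. 2–1), it is not an edgeless graph, so tw(G) ≥ 1. Combining the bounds, tw(G) = 1.

1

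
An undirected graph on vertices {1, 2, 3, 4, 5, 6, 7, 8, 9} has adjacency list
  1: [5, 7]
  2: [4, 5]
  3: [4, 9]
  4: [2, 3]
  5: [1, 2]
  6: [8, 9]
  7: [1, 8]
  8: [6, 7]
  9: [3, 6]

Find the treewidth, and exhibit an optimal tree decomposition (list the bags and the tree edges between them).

Treewidth 2.
One such decomposition:
Bags: B1 = {2, 3, 4}  B2 = {2, 3, 5}  B3 = {1, 3, 5}  B4 = {1, 3, 7}  B5 = {3, 7, 8}  B6 = {3, 6, 8}  B7 = {3, 6, 9}
Tree: B1–B2, B2–B3, B3–B4, B4–B5, B5–B6, B6–B7

Each bag holds 3 vertices, so the decomposition has width 2, which upper-bounds the treewidth. For the lower bound, G contains the cycle 3–4–2–5–1–7–8–6–9–3, so G is not a forest; only forests have treewidth ≤ 1, hence tw(G) ≥ 2. The upper and lower bounds meet at 2, so that is the treewidth.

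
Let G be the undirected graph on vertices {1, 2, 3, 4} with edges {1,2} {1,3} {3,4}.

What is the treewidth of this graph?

A width-1 tree decomposition is:
Bags: B1 = {1, 3}  B2 = {3, 4}  B3 = {1, 2}
Tree: B1–B2, B1–B3
The largest bag has 2 vertices, giving width 1; this decomposition certifies tw(G) ≤ 1. Any graph with an edge has treewidth ≥ 1, and G has the edge 1–3. Therefore the treewidth is 1.

1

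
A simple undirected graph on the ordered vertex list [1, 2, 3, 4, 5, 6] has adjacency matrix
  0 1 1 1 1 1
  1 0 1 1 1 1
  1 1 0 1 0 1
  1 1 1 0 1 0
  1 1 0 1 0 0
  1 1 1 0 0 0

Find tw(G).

A width-3 tree decomposition is:
Bags: B1 = {1, 2, 3, 4}  B2 = {1, 2, 4, 5}  B3 = {1, 2, 3, 6}
Tree: B1–B2, B1–B3
The largest bag has 4 vertices, giving width 3; this decomposition certifies tw(G) ≤ 3. Conversely, {1, 2, 3, 4} is a clique of size 4, and the vertices of any clique must share a bag in every tree decomposition; so some bag has ≥ 4 vertices and tw(G) ≥ 3. Combining the bounds, tw(G) = 3.

3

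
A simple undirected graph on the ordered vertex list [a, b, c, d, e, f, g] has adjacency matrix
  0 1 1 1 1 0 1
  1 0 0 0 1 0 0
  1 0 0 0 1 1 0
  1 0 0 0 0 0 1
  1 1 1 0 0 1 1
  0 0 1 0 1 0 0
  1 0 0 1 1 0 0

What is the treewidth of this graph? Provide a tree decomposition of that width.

Each bag holds 3 vertices, so the decomposition has width 2, which upper-bounds the treewidth. For the lower bound, the 3 vertices {a, d, g} are pairwise adjacent, and any tree decomposition puts a clique entirely inside one bag — forcing width ≥ 2. The upper and lower bounds meet at 2, so that is the treewidth.

Treewidth 2.
One such decomposition:
Bags: B1 = {a, c, e}  B2 = {c, e, f}  B3 = {a, e, g}  B4 = {a, d, g}  B5 = {a, b, e}
Tree: B1–B2, B1–B3, B3–B4, B3–B5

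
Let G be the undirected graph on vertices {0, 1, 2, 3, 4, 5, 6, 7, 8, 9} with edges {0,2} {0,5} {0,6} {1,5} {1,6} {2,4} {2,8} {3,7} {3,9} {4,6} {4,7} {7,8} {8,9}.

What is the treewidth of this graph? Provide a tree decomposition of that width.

The largest bag has 3 vertices, giving width 2; this decomposition certifies tw(G) ≤ 2. For the lower bound, G contains the cycle 3–9–8–7–3, so G is not a forest; only forests have treewidth ≤ 1, hence tw(G) ≥ 2. Hence tw(G) = 2 exactly.

Treewidth 2.
Bags: B1 = {3, 7, 9}  B2 = {7, 8, 9}  B3 = {4, 7, 8}  B4 = {2, 4, 8}  B5 = {2, 4, 6}  B6 = {0, 2, 6}  B7 = {0, 1, 6}  B8 = {0, 1, 5}
Tree: B1–B2, B2–B3, B3–B4, B4–B5, B5–B6, B6–B7, B7–B8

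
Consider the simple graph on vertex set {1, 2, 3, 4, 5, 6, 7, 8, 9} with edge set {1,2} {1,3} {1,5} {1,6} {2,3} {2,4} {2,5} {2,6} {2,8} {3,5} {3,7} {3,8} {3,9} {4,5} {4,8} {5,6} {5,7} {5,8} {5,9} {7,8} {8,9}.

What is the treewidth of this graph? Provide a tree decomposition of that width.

Treewidth 3.
One optimal decomposition is:
Bags: B1 = {2, 3, 5, 8}  B2 = {3, 5, 7, 8}  B3 = {3, 5, 8, 9}  B4 = {2, 4, 5, 8}  B5 = {1, 2, 3, 5}  B6 = {1, 2, 5, 6}
Tree: B1–B2, B1–B3, B1–B4, B1–B5, B5–B6

Each bag holds 4 vertices, so the decomposition has width 3, which upper-bounds the treewidth. On the other hand G contains the 4-clique {3, 5, 8, 9}. A clique must lie in a single bag of any decomposition, so no decomposition can have width below 3. The upper and lower bounds meet at 3, so that is the treewidth.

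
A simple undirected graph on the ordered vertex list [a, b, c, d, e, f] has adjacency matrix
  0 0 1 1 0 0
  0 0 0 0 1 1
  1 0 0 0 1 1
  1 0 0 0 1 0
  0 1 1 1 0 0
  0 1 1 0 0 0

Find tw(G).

2

A width-2 tree decomposition is:
Bags: B1 = {a, c, d}  B2 = {c, d, e}  B3 = {c, e, f}  B4 = {b, e, f}
Tree: B1–B2, B2–B3, B3–B4
Each bag holds 3 vertices, so the decomposition has width 2, which upper-bounds the treewidth. Since a–d–e–c–a is a cycle in G, G is not acyclic. Forests are exactly the graphs of treewidth ≤ 1, so tw(G) ≥ 2. The upper and lower bounds meet at 2, so that is the treewidth.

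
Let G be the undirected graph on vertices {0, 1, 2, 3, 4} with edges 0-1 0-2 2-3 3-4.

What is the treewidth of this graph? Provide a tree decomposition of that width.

Each bag holds 2 vertices, so the decomposition has width 1, which upper-bounds the treewidth. G has an edge, so its treewidth is at least 1. Combining the bounds, tw(G) = 1.

Treewidth 1.
One such decomposition:
Bags: B1 = {3, 4}  B2 = {2, 3}  B3 = {0, 2}  B4 = {0, 1}
Tree: B1–B2, B2–B3, B3–B4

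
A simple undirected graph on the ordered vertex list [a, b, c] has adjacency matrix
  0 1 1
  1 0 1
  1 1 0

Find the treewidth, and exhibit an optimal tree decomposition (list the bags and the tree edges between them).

Treewidth 2.
One such decomposition:
Bags: B1 = {a, b, c}
Tree: (single bag)

With just one bag of size 3, the width is 3 − 1 = 2, so tw(G) ≤ 2. Conversely, {a, b, c} is a clique of size 3, and the vertices of any clique must share a bag in every tree decomposition; so some bag has ≥ 3 vertices and tw(G) ≥ 2. Therefore the treewidth is 2.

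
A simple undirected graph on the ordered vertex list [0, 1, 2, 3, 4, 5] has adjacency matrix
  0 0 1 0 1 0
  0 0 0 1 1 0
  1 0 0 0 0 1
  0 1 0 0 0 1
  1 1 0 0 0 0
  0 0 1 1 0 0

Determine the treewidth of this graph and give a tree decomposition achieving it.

Treewidth 2.
One such decomposition:
Bags: B1 = {1, 3, 4}  B2 = {0, 3, 4}  B3 = {0, 2, 3}  B4 = {2, 3, 5}
Tree: B1–B2, B2–B3, B3–B4

Each bag holds 3 vertices, so the decomposition has width 2, which upper-bounds the treewidth. Since 3–1–4–0–2–5–3 is a cycle in G, G is not acyclic. Forests are exactly the graphs of treewidth ≤ 1, so tw(G) ≥ 2. Combining the bounds, tw(G) = 2.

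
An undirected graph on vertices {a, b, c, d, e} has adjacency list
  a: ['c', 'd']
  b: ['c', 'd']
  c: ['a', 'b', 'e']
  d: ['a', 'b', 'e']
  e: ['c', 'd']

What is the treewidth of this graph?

A width-2 tree decomposition is:
Bags: B1 = {a, c, d}  B2 = {c, d, e}  B3 = {b, c, d}
Tree: B1–B2, B2–B3
Every bag has size at most 3, so the width is 3 − 1 = 2 and tw(G) ≤ 2. Since a–d–e–c–a is a cycle in G, G is not acyclic. Forests are exactly the graphs of treewidth ≤ 1, so tw(G) ≥ 2. The upper and lower bounds meet at 2, so that is the treewidth.

2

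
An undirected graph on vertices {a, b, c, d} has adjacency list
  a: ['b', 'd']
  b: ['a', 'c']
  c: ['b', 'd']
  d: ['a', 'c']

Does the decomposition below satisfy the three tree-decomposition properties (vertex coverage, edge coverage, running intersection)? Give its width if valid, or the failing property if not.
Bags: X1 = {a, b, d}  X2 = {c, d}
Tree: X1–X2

A tree decomposition must satisfy three properties: every vertex lies in some bag; for every edge, both endpoints lie together in some bag; and for every vertex, the bags containing it form a connected subtree. Here edge (b,c) lies in no bag, so the decomposition is invalid.

No — edge (b,c) lies in no bag.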